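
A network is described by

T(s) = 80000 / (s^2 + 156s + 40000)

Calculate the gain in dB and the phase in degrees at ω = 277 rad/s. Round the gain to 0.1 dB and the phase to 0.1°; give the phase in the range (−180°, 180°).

3.0 dB, -130.4°

At s = jω = j277:
quadratic: (j277)² + 156·j277 + 40000 = -36729 + j43212 → |·| ≈ 56712, ∠ ≈ 130.36°
|T| = 80000 / 56712 ≈ 1.4106
Gain = 20 log₁₀(1.4106) ≈ 2.99 dB
∠T = 0.00° − 130.36° = -130.36°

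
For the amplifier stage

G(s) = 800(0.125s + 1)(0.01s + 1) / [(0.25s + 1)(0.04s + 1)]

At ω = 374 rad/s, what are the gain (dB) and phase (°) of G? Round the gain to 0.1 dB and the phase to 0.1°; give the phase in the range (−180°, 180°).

At ω = 374 rad/s:
zero (1 + j374·0.125) = 1 + j46.75 → |·| ≈ 46.761, ∠ ≈ 88.77°
zero (1 + j374·0.01) = 1 + j3.74 → |·| ≈ 3.8714, ∠ ≈ 75.03°
pole (1 + j374·0.25) = 1 + j93.5 → |·| ≈ 93.505, ∠ ≈ 89.39°
pole (1 + j374·0.04) = 1 + j14.96 → |·| ≈ 14.993, ∠ ≈ 86.18°
|G| = 800 · 46.761 · 3.8714 / (93.505 · 14.993) ≈ 103.3
Gain = 20 log₁₀(103.3) ≈ 40.28 dB
∠G = (88.77° + 75.03°) − (89.39° + 86.18°) = -11.77°

40.3 dB, -11.8°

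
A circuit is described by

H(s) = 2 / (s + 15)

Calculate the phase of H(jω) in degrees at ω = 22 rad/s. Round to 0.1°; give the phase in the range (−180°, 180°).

Substitute s = j22:
Numerator: 2 = 2 + j0
Denominator: (j22) + 15 = 15 + j22
|N| = √(2² + 0²) ≈ 2, ∠N ≈ 0.00°
|D| = √(15² + 22²) ≈ 26.627, ∠D ≈ 55.71°
∠H = 0.00° − 55.71° = -55.71°

-55.7°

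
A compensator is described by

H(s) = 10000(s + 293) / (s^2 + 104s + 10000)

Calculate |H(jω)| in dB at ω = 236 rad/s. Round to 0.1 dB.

At s = jω = j236:
zero (s+293): 293 + j236 → |·| = √(293²+236²) = √141545 ≈ 376.22, ∠ = arctan(236/293) ≈ 38.85°
quadratic: (j236)² + 104·j236 + 10000 = -45696 + j24544 → |·| ≈ 51870, ∠ ≈ 151.76°
|H| = 10000 · 376.22 / 51870 ≈ 72.531
Gain = 20 log₁₀(72.531) ≈ 37.21 dB

37.2 dB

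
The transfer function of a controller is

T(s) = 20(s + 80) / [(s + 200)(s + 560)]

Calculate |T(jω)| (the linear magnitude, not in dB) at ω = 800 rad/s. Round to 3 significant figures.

At s = jω = j800:
zero (s+80): 80 + j800 → |·| = √(80²+800²) = √646400 ≈ 803.99, ∠ = arctan(800/80) ≈ 84.29°
pole (s+200): 200 + j800 → |·| = √(200²+800²) = √680000 ≈ 824.62, ∠ = arctan(800/200) ≈ 75.96°
pole (s+560): 560 + j800 → |·| = √(560²+800²) = √953600 ≈ 976.52, ∠ = arctan(800/560) ≈ 55.01°
|T| = 20 · 803.99 / 8.0526e+05 ≈ 0.019968

0.0200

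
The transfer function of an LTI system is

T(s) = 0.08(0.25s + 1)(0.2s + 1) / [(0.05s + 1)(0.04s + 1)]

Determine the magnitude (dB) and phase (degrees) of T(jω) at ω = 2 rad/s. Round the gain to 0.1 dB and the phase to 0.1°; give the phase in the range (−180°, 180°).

At ω = 2 rad/s:
zero (1 + j2·0.25) = 1 + j0.5 → |·| ≈ 1.118, ∠ ≈ 26.57°
zero (1 + j2·0.2) = 1 + j0.4 → |·| ≈ 1.077, ∠ ≈ 21.80°
pole (1 + j2·0.05) = 1 + j0.1 → |·| ≈ 1.005, ∠ ≈ 5.71°
pole (1 + j2·0.04) = 1 + j0.08 → |·| ≈ 1.0032, ∠ ≈ 4.57°
|T| = 0.08 · 1.118 · 1.077 / (1.005 · 1.0032) ≈ 0.095542
Gain = 20 log₁₀(0.095542) ≈ -20.40 dB
∠T = (26.57° + 21.80°) − (5.71° + 4.57°) = 38.09°

-20.4 dB, 38.1°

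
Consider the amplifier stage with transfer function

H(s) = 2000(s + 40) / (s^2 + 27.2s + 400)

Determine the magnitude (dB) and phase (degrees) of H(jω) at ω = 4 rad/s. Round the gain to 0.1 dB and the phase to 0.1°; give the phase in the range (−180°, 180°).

At s = jω = j4:
zero (s+40): 40 + j4 → |·| = √(40²+4²) = √1616 ≈ 40.2, ∠ = arctan(4/40) ≈ 5.71°
quadratic: (j4)² + 27.2·j4 + 400 = 384 + j108.8 → |·| ≈ 399.12, ∠ ≈ 15.82°
|H| = 2000 · 40.2 / 399.12 ≈ 201.44
Gain = 20 log₁₀(201.44) ≈ 46.08 dB
∠H = 5.71° − 15.82° = -10.11°

46.1 dB, -10.1°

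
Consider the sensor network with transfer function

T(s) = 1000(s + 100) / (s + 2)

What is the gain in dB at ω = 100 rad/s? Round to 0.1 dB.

63.0 dB

At s = jω = j100:
zero (s+100): 100 + j100 → |·| = √(100²+100²) = √20000 ≈ 141.42, ∠ = arctan(100/100) ≈ 45.00°
pole (s+2): 2 + j100 → |·| = √(2²+100²) = √10004 ≈ 100.02, ∠ = arctan(100/2) ≈ 88.85°
|T| = 1000 · 141.42 / 100.02 ≈ 1413.9
Gain = 20 log₁₀(1413.9) ≈ 63.01 dB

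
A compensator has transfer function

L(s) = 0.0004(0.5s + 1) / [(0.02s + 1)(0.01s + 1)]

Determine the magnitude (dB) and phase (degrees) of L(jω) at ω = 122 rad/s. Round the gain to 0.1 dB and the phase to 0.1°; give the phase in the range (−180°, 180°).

-44.6 dB, -29.3°

At ω = 122 rad/s:
zero (1 + j122·0.5) = 1 + j61 → |·| ≈ 61.008, ∠ ≈ 89.06°
pole (1 + j122·0.02) = 1 + j2.44 → |·| ≈ 2.637, ∠ ≈ 67.71°
pole (1 + j122·0.01) = 1 + j1.22 → |·| ≈ 1.5775, ∠ ≈ 50.66°
|L| = 0.0004 · 61.008 / (2.637 · 1.5775) ≈ 0.0058663
Gain = 20 log₁₀(0.0058663) ≈ -44.63 dB
∠L = (89.06°) − (67.71° + 50.66°) = -29.31°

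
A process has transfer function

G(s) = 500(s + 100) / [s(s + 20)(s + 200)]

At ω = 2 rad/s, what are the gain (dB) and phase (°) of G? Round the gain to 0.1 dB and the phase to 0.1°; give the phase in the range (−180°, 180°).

15.9 dB, -95.1°

At s = jω = j2:
zero (s+100): 100 + j2 → |·| = √(100²+2²) = √10004 ≈ 100.02, ∠ = arctan(2/100) ≈ 1.15°
pole (s+20): 20 + j2 → |·| = √(20²+2²) = √404 ≈ 20.1, ∠ = arctan(2/20) ≈ 5.71°
pole (s+200): 200 + j2 → |·| = √(200²+2²) = √40004 ≈ 200.01, ∠ = arctan(2/200) ≈ 0.57°
pole at origin: |s| = 2, ∠ = 90.00° (in denominator)
|G| = 500 · 100.02 / 8040.4 ≈ 6.2198
Gain = 20 log₁₀(6.2198) ≈ 15.88 dB
∠G = 1.15° − 96.28° = -95.13°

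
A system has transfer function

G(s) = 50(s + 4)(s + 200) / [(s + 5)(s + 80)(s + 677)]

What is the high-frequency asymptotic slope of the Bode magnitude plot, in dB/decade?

-20 dB/decade

Each pole contributes −20 dB/decade at high frequency; each zero contributes +20 dB/decade.
Net: 2 zero(s) − 3 pole(s) → -20 dB/decade.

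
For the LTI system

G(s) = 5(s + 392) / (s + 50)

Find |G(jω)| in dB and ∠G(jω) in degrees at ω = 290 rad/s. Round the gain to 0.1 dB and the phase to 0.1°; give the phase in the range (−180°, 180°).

At s = jω = j290:
zero (s+392): 392 + j290 → |·| = √(392²+290²) = √237764 ≈ 487.61, ∠ = arctan(290/392) ≈ 36.49°
pole (s+50): 50 + j290 → |·| = √(50²+290²) = √86600 ≈ 294.28, ∠ = arctan(290/50) ≈ 80.22°
|G| = 5 · 487.61 / 294.28 ≈ 8.2848
Gain = 20 log₁₀(8.2848) ≈ 18.37 dB
∠G = 36.49° − 80.22° = -43.73°

18.4 dB, -43.7°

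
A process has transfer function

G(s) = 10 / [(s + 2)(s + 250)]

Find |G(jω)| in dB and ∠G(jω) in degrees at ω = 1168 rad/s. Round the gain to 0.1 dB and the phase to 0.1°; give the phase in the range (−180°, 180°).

At s = jω = j1168:
pole (s+2): 2 + j1168 → |·| = √(2²+1168²) = √1364228 ≈ 1168, ∠ = arctan(1168/2) ≈ 89.90°
pole (s+250): 250 + j1168 → |·| = √(250²+1168²) = √1426724 ≈ 1194.5, ∠ = arctan(1168/250) ≈ 77.92°
|G| = 10 / 1.3952e+06 ≈ 7.1674e-06
Gain = 20 log₁₀(7.1674e-06) ≈ -102.89 dB
∠G = 0.00° − 167.82° = -167.82°

-102.9 dB, -167.8°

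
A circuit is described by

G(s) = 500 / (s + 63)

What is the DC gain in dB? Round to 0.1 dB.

18.0 dB

G(0) = 500 / (63) ≈ 7.9365
20 log₁₀(7.9365) ≈ 17.99 dB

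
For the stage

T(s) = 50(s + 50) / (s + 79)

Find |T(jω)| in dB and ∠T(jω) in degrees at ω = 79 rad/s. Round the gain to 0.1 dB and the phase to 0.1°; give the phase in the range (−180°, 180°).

32.4 dB, 12.7°

At s = jω = j79:
zero (s+50): 50 + j79 → |·| = √(50²+79²) = √8741 ≈ 93.493, ∠ = arctan(79/50) ≈ 57.67°
pole (s+79): 79 + j79 → |·| = √(79²+79²) = √12482 ≈ 111.72, ∠ = arctan(79/79) ≈ 45.00°
|T| = 50 · 93.493 / 111.72 ≈ 41.843
Gain = 20 log₁₀(41.843) ≈ 32.43 dB
∠T = 57.67° − 45.00° = 12.67°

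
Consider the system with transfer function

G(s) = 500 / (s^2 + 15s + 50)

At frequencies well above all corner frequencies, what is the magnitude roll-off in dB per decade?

Each pole contributes −20 dB/decade at high frequency; each zero contributes +20 dB/decade.
Net: 0 zero(s) − 2 pole(s) → -40 dB/decade.

-40 dB/decade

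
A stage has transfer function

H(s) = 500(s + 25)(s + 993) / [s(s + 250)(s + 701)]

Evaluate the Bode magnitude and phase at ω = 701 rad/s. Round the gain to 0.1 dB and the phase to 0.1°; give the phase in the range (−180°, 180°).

-1.7 dB, -82.2°

At s = jω = j701:
zero (s+25): 25 + j701 → |·| = √(25²+701²) = √492026 ≈ 701.45, ∠ = arctan(701/25) ≈ 87.96°
zero (s+993): 993 + j701 → |·| = √(993²+701²) = √1477450 ≈ 1215.5, ∠ = arctan(701/993) ≈ 35.22°
pole (s+250): 250 + j701 → |·| = √(250²+701²) = √553901 ≈ 744.25, ∠ = arctan(701/250) ≈ 70.37°
pole (s+701): 701 + j701 → |·| = √(701²+701²) = √982802 ≈ 991.36, ∠ = arctan(701/701) ≈ 45.00°
pole at origin: |s| = 701, ∠ = 90.00° (in denominator)
|H| = 500 · 8.5261e+05 / 5.1721e+08 ≈ 0.82424
Gain = 20 log₁₀(0.82424) ≈ -1.68 dB
∠H = 123.18° − 205.37° = -82.19°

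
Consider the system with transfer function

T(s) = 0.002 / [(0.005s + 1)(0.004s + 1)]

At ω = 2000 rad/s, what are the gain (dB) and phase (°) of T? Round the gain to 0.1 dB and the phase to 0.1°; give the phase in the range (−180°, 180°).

At ω = 2000 rad/s:
pole (1 + j2000·0.005) = 1 + j10 → |·| ≈ 10.05, ∠ ≈ 84.29°
pole (1 + j2000·0.004) = 1 + j8 → |·| ≈ 8.0623, ∠ ≈ 82.87°
|T| = 0.002 · 1 / (10.05 · 8.0623) ≈ 2.4683e-05
Gain = 20 log₁₀(2.4683e-05) ≈ -92.15 dB
∠T = (0°) − (84.29° + 82.87°) = -167.16°

-92.2 dB, -167.2°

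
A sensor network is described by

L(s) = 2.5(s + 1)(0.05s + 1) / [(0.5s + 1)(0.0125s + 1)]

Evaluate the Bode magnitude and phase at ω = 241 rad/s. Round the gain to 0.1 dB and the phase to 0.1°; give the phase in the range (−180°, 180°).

25.6 dB, 13.9°

At ω = 241 rad/s:
zero (1 + j241·1) = 1 + j241 → |·| ≈ 241, ∠ ≈ 89.76°
zero (1 + j241·0.05) = 1 + j12.05 → |·| ≈ 12.091, ∠ ≈ 85.26°
pole (1 + j241·0.5) = 1 + j120.5 → |·| ≈ 120.5, ∠ ≈ 89.52°
pole (1 + j241·0.0125) = 1 + j3.0125 → |·| ≈ 3.1741, ∠ ≈ 71.64°
|L| = 2.5 · 241 · 12.091 / (120.5 · 3.1741) ≈ 19.046
Gain = 20 log₁₀(19.046) ≈ 25.60 dB
∠L = (89.76° + 85.26°) − (89.52° + 71.64°) = 13.86°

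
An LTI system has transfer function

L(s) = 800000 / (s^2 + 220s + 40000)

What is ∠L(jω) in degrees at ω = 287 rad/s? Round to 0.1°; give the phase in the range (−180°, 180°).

At s = jω = j287:
quadratic: (j287)² + 220·j287 + 40000 = -42369 + j63140 → |·| ≈ 76038, ∠ ≈ 123.86°
∠L = 0.00° − 123.86° = -123.86°

-123.9°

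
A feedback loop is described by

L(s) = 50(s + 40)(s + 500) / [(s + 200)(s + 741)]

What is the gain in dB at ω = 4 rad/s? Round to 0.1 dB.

16.6 dB

At s = jω = j4:
zero (s+40): 40 + j4 → |·| = √(40²+4²) = √1616 ≈ 40.2, ∠ = arctan(4/40) ≈ 5.71°
zero (s+500): 500 + j4 → |·| = √(500²+4²) = √250016 ≈ 500.02, ∠ = arctan(4/500) ≈ 0.46°
pole (s+200): 200 + j4 → |·| = √(200²+4²) = √40016 ≈ 200.04, ∠ = arctan(4/200) ≈ 1.15°
pole (s+741): 741 + j4 → |·| = √(741²+4²) = √549097 ≈ 741.01, ∠ = arctan(4/741) ≈ 0.31°
|L| = 50 · 20101 / 1.4823e+05 ≈ 6.7803
Gain = 20 log₁₀(6.7803) ≈ 16.62 dB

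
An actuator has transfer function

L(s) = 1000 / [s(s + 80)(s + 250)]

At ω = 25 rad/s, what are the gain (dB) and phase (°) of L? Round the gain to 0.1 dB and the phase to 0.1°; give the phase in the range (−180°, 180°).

-54.4 dB, -113.1°

At s = jω = j25:
pole (s+80): 80 + j25 → |·| = √(80²+25²) = √7025 ≈ 83.815, ∠ = arctan(25/80) ≈ 17.35°
pole (s+250): 250 + j25 → |·| = √(250²+25²) = √63125 ≈ 251.25, ∠ = arctan(25/250) ≈ 5.71°
pole at origin: |s| = 25, ∠ = 90.00° (in denominator)
|L| = 1000 / 5.2646e+05 ≈ 0.0018995
Gain = 20 log₁₀(0.0018995) ≈ -54.43 dB
∠L = 0.00° − 113.06° = -113.06°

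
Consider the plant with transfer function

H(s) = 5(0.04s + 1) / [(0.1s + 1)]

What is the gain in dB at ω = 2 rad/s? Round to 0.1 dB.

At ω = 2 rad/s:
zero (1 + j2·0.04) = 1 + j0.08 → |·| ≈ 1.0032, ∠ ≈ 4.57°
pole (1 + j2·0.1) = 1 + j0.2 → |·| ≈ 1.0198, ∠ ≈ 11.31°
|H| = 5 · 1.0032 / (1.0198) ≈ 4.9186
Gain = 20 log₁₀(4.9186) ≈ 13.84 dB

13.8 dB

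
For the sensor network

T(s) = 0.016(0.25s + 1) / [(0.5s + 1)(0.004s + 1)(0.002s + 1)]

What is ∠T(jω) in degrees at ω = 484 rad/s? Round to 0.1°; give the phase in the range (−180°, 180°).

-107.0°

At ω = 484 rad/s:
zero (1 + j484·0.25) = 1 + j121 → |·| ≈ 121, ∠ ≈ 89.53°
pole (1 + j484·0.5) = 1 + j242 → |·| ≈ 242, ∠ ≈ 89.76°
pole (1 + j484·0.004) = 1 + j1.936 → |·| ≈ 2.179, ∠ ≈ 62.68°
pole (1 + j484·0.002) = 1 + j0.968 → |·| ≈ 1.3918, ∠ ≈ 44.07°
∠T = (89.53°) − (89.76° + 62.68° + 44.07°) = -106.98°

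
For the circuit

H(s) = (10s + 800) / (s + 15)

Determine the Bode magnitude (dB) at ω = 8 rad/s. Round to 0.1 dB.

Substitute s = j8:
Numerator: 10(j8) + 800 = 800 + j80
Denominator: (j8) + 15 = 15 + j8
|N| = √(800² + 80²) ≈ 803.99, ∠N ≈ 5.71°
|D| = √(15² + 8²) ≈ 17, ∠D ≈ 28.07°
|H| = 803.99 / 17 ≈ 47.294
Gain = 20 log₁₀(47.294) ≈ 33.50 dB

33.5 dB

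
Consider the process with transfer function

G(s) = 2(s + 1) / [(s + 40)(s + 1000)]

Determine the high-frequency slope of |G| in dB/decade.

Each pole contributes −20 dB/decade at high frequency; each zero contributes +20 dB/decade.
Net: 1 zero(s) − 2 pole(s) → -20 dB/decade.

-20 dB/decade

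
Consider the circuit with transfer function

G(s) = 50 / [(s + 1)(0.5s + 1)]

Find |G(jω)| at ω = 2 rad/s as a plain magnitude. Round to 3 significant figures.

15.8

At ω = 2 rad/s:
pole (1 + j2·1) = 1 + j2 → |·| ≈ 2.2361, ∠ ≈ 63.43°
pole (1 + j2·0.5) = 1 + j1 → |·| ≈ 1.4142, ∠ ≈ 45.00°
|G| = 50 · 1 / (2.2361 · 1.4142) ≈ 15.811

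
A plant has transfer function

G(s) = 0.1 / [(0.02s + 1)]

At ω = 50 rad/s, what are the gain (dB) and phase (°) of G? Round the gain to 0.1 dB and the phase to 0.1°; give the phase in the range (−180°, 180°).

-23.0 dB, -45.0°

At ω = 50 rad/s:
pole (1 + j50·0.02) = 1 + j1 → |·| ≈ 1.4142, ∠ ≈ 45.00°
|G| = 0.1 · 1 / (1.4142) ≈ 0.070711
Gain = 20 log₁₀(0.070711) ≈ -23.01 dB
∠G = (0°) − (45.00°) = -45.00°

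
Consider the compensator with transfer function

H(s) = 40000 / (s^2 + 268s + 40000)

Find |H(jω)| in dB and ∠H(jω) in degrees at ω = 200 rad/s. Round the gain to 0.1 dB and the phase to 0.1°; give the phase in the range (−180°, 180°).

-2.5 dB, -90.0°

At s = jω = j200:
quadratic: (j200)² + 268·j200 + 40000 = 0 + j53600 → |·| ≈ 53600, ∠ ≈ 90.00°
|H| = 40000 / 53600 ≈ 0.74627
Gain = 20 log₁₀(0.74627) ≈ -2.54 dB
∠H = 0.00° − 90.00° = -90.00°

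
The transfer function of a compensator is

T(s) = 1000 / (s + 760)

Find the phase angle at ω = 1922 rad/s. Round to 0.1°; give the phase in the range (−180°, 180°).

-68.4°

At s = jω = j1922:
pole (s+760): 760 + j1922 → |·| = √(760²+1922²) = √4271684 ≈ 2066.8, ∠ = arctan(1922/760) ≈ 68.43°
∠T = 0.00° − 68.43° = -68.43°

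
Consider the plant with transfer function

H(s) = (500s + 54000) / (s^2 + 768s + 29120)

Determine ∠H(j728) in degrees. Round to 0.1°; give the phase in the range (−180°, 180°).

-50.3°

Substitute s = j728:
Numerator: 500(j728) + 54000 = 54000 + j364000
Denominator: (j728)^2 + 768(j728) + 29120 = -500864 + j559104
|N| = √(54000² + 364000²) ≈ 3.6798e+05, ∠N ≈ 81.56°
|D| = √(500864² + 559104²) ≈ 7.5064e+05, ∠D ≈ 131.86°
∠H = 81.56° − 131.86° = -50.30°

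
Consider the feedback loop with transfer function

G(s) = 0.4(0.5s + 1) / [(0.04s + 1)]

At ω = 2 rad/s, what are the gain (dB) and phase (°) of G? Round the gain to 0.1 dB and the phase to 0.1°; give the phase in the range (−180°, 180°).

-5.0 dB, 40.4°

At ω = 2 rad/s:
zero (1 + j2·0.5) = 1 + j1 → |·| ≈ 1.4142, ∠ ≈ 45.00°
pole (1 + j2·0.04) = 1 + j0.08 → |·| ≈ 1.0032, ∠ ≈ 4.57°
|G| = 0.4 · 1.4142 / (1.0032) ≈ 0.56388
Gain = 20 log₁₀(0.56388) ≈ -4.98 dB
∠G = (45.00°) − (4.57°) = 40.43°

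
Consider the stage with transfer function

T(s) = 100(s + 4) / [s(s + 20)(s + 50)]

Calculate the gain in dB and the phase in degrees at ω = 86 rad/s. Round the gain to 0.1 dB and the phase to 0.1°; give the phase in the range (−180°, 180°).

-38.9 dB, -139.4°

At s = jω = j86:
zero (s+4): 4 + j86 → |·| = √(4²+86²) = √7412 ≈ 86.093, ∠ = arctan(86/4) ≈ 87.34°
pole (s+20): 20 + j86 → |·| = √(20²+86²) = √7796 ≈ 88.295, ∠ = arctan(86/20) ≈ 76.91°
pole (s+50): 50 + j86 → |·| = √(50²+86²) = √9896 ≈ 99.479, ∠ = arctan(86/50) ≈ 59.83°
pole at origin: |s| = 86, ∠ = 90.00° (in denominator)
|T| = 100 · 86.093 / 7.5538e+05 ≈ 0.011397
Gain = 20 log₁₀(0.011397) ≈ -38.86 dB
∠T = 87.34° − 226.74° = -139.40°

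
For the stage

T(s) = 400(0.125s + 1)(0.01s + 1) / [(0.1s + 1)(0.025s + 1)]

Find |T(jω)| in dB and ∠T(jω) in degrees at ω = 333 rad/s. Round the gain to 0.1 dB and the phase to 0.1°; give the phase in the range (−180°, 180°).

At ω = 333 rad/s:
zero (1 + j333·0.125) = 1 + j41.625 → |·| ≈ 41.637, ∠ ≈ 88.62°
zero (1 + j333·0.01) = 1 + j3.33 → |·| ≈ 3.4769, ∠ ≈ 73.28°
pole (1 + j333·0.1) = 1 + j33.3 → |·| ≈ 33.315, ∠ ≈ 88.28°
pole (1 + j333·0.025) = 1 + j8.325 → |·| ≈ 8.3848, ∠ ≈ 83.15°
|T| = 400 · 41.637 · 3.4769 / (33.315 · 8.3848) ≈ 207.3
Gain = 20 log₁₀(207.3) ≈ 46.33 dB
∠T = (88.62° + 73.28°) − (88.28° + 83.15°) = -9.53°

46.3 dB, -9.5°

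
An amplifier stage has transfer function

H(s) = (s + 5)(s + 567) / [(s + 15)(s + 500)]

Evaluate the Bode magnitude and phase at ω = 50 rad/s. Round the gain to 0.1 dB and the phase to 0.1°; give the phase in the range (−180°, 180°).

0.8 dB, 10.3°

At s = jω = j50:
zero (s+5): 5 + j50 → |·| = √(5²+50²) = √2525 ≈ 50.249, ∠ = arctan(50/5) ≈ 84.29°
zero (s+567): 567 + j50 → |·| = √(567²+50²) = √323989 ≈ 569.2, ∠ = arctan(50/567) ≈ 5.04°
pole (s+15): 15 + j50 → |·| = √(15²+50²) = √2725 ≈ 52.202, ∠ = arctan(50/15) ≈ 73.30°
pole (s+500): 500 + j50 → |·| = √(500²+50²) = √252500 ≈ 502.49, ∠ = arctan(50/500) ≈ 5.71°
|H| = 1 · 28602 / 26231 ≈ 1.0904
Gain = 20 log₁₀(1.0904) ≈ 0.75 dB
∠H = 89.33° − 79.01° = 10.32°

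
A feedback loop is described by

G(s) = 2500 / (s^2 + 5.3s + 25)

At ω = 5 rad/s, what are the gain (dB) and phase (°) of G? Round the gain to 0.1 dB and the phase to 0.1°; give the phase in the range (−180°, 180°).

At s = jω = j5:
quadratic: (j5)² + 5.3·j5 + 25 = 0 + j26.5 → |·| ≈ 26.5, ∠ ≈ 90.00°
|G| = 2500 / 26.5 ≈ 94.34
Gain = 20 log₁₀(94.34) ≈ 39.49 dB
∠G = 0.00° − 90.00° = -90.00°

39.5 dB, -90.0°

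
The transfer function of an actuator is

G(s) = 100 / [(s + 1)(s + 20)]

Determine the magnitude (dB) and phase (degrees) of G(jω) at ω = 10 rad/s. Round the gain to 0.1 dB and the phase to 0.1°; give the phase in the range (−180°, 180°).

-7.0 dB, -110.9°

At s = jω = j10:
pole (s+1): 1 + j10 → |·| = √(1²+10²) = √101 ≈ 10.05, ∠ = arctan(10/1) ≈ 84.29°
pole (s+20): 20 + j10 → |·| = √(20²+10²) = √500 ≈ 22.361, ∠ = arctan(10/20) ≈ 26.57°
|G| = 100 / 224.73 ≈ 0.44498
Gain = 20 log₁₀(0.44498) ≈ -7.03 dB
∠G = 0.00° − 110.86° = -110.86°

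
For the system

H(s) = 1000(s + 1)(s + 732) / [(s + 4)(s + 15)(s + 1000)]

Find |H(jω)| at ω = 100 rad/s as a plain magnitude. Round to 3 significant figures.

7.26

At s = jω = j100:
zero (s+1): 1 + j100 → |·| = √(1²+100²) = √10001 ≈ 100, ∠ = arctan(100/1) ≈ 89.43°
zero (s+732): 732 + j100 → |·| = √(732²+100²) = √545824 ≈ 738.8, ∠ = arctan(100/732) ≈ 7.78°
pole (s+4): 4 + j100 → |·| = √(4²+100²) = √10016 ≈ 100.08, ∠ = arctan(100/4) ≈ 87.71°
pole (s+15): 15 + j100 → |·| = √(15²+100²) = √10225 ≈ 101.12, ∠ = arctan(100/15) ≈ 81.47°
pole (s+1000): 1000 + j100 → |·| = √(1000²+100²) = √1010000 ≈ 1005, ∠ = arctan(100/1000) ≈ 5.71°
|H| = 1000 · 73880 / 1.0171e+07 ≈ 7.2638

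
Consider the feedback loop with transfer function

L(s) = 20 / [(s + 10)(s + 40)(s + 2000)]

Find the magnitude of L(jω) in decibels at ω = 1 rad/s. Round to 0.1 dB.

-92.1 dB

At s = jω = j1:
pole (s+10): 10 + j1 → |·| = √(10²+1²) = √101 ≈ 10.05, ∠ = arctan(1/10) ≈ 5.71°
pole (s+40): 40 + j1 → |·| = √(40²+1²) = √1601 ≈ 40.012, ∠ = arctan(1/40) ≈ 1.43°
pole (s+2000): 2000 + j1 → |·| = √(2000²+1²) = √4000001 ≈ 2000, ∠ = arctan(1/2000) ≈ 0.03°
|L| = 20 / 8.0424e+05 ≈ 2.4868e-05
Gain = 20 log₁₀(2.4868e-05) ≈ -92.09 dB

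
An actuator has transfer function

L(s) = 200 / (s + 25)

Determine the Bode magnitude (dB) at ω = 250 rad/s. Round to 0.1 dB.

-2.0 dB

Substitute s = j250:
Numerator: 200 = 200 + j0
Denominator: (j250) + 25 = 25 + j250
|N| = √(200² + 0²) ≈ 200, ∠N ≈ 0.00°
|D| = √(25² + 250²) ≈ 251.25, ∠D ≈ 84.29°
|L| = 200 / 251.25 ≈ 0.79602
Gain = 20 log₁₀(0.79602) ≈ -1.98 dB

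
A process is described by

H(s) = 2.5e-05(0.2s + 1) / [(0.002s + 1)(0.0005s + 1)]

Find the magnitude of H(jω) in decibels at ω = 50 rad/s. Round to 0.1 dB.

At ω = 50 rad/s:
zero (1 + j50·0.2) = 1 + j10 → |·| ≈ 10.05, ∠ ≈ 84.29°
pole (1 + j50·0.002) = 1 + j0.1 → |·| ≈ 1.005, ∠ ≈ 5.71°
pole (1 + j50·0.0005) = 1 + j0.025 → |·| ≈ 1.0003, ∠ ≈ 1.43°
|H| = 2.5e-05 · 10.05 / (1.005 · 1.0003) ≈ 0.00024993
Gain = 20 log₁₀(0.00024993) ≈ -72.04 dB

-72.0 dB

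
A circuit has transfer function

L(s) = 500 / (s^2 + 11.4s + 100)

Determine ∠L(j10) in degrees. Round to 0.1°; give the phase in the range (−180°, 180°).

At s = jω = j10:
quadratic: (j10)² + 11.4·j10 + 100 = 0 + j114 → |·| ≈ 114, ∠ ≈ 90.00°
∠L = 0.00° − 90.00° = -90.00°

-90.0°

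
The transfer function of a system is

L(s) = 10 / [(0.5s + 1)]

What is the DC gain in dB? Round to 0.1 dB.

20.0 dB

L(0) = 10 · 1 / 1 = 10
20 log₁₀(10) ≈ 20.00 dB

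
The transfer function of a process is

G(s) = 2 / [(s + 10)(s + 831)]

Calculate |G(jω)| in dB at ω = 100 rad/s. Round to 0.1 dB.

-92.5 dB

At s = jω = j100:
pole (s+10): 10 + j100 → |·| = √(10²+100²) = √10100 ≈ 100.5, ∠ = arctan(100/10) ≈ 84.29°
pole (s+831): 831 + j100 → |·| = √(831²+100²) = √700561 ≈ 837, ∠ = arctan(100/831) ≈ 6.86°
|G| = 2 / 84118 ≈ 2.3776e-05
Gain = 20 log₁₀(2.3776e-05) ≈ -92.48 dB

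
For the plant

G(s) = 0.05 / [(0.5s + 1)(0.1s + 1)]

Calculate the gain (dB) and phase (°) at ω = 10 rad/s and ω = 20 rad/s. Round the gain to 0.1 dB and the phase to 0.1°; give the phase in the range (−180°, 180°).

At ω = 10 rad/s:
pole (1 + j10·0.5) = 1 + j5 → |·| ≈ 5.099, ∠ ≈ 78.69°
pole (1 + j10·0.1) = 1 + j1 → |·| ≈ 1.4142, ∠ ≈ 45.00°
|G| = 0.05 · 1 / (5.099 · 1.4142) ≈ 0.0069338
Gain = 20 log₁₀(0.0069338) ≈ -43.18 dB
∠G = (0°) − (78.69° + 45.00°) = -123.69°

At ω = 20 rad/s:
pole (1 + j20·0.5) = 1 + j10 → |·| ≈ 10.05, ∠ ≈ 84.29°
pole (1 + j20·0.1) = 1 + j2 → |·| ≈ 2.2361, ∠ ≈ 63.43°
|G| = 0.05 · 1 / (10.05 · 2.2361) ≈ 0.0022249
Gain = 20 log₁₀(0.0022249) ≈ -53.05 dB
∠G = (0°) − (84.29° + 63.43°) = -147.72°

ω = 10: -43.2 dB, -123.7°; ω = 20: -53.1 dB, -147.7°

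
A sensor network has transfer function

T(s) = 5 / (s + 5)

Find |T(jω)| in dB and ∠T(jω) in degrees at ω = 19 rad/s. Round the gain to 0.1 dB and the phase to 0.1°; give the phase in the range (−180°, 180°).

At s = jω = j19:
pole (s+5): 5 + j19 → |·| = √(5²+19²) = √386 ≈ 19.647, ∠ = arctan(19/5) ≈ 75.26°
|T| = 5 / 19.647 ≈ 0.25449
Gain = 20 log₁₀(0.25449) ≈ -11.89 dB
∠T = 0.00° − 75.26° = -75.26°

-11.9 dB, -75.3°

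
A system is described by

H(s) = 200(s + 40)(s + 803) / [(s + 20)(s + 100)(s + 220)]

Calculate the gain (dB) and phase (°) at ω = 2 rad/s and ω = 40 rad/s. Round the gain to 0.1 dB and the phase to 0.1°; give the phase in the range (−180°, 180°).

ω = 2: 23.3 dB, -4.4°; ω = 40: 18.5 dB, -47.7°

At s = jω = j2:
zero (s+40): 40 + j2 → |·| = √(40²+2²) = √1604 ≈ 40.05, ∠ = arctan(2/40) ≈ 2.86°
zero (s+803): 803 + j2 → |·| = √(803²+2²) = √644813 ≈ 803, ∠ = arctan(2/803) ≈ 0.14°
pole (s+20): 20 + j2 → |·| = √(20²+2²) = √404 ≈ 20.1, ∠ = arctan(2/20) ≈ 5.71°
pole (s+100): 100 + j2 → |·| = √(100²+2²) = √10004 ≈ 100.02, ∠ = arctan(2/100) ≈ 1.15°
pole (s+220): 220 + j2 → |·| = √(220²+2²) = √48404 ≈ 220.01, ∠ = arctan(2/220) ≈ 0.52°
|H| = 200 · 32160 / 4.4231e+05 ≈ 14.542
Gain = 20 log₁₀(14.542) ≈ 23.25 dB
∠H = 3.00° − 7.38° = -4.38°

At s = jω = j40:
zero (s+40): 40 + j40 → |·| = √(40²+40²) = √3200 ≈ 56.569, ∠ = arctan(40/40) ≈ 45.00°
zero (s+803): 803 + j40 → |·| = √(803²+40²) = √646409 ≈ 804, ∠ = arctan(40/803) ≈ 2.85°
pole (s+20): 20 + j40 → |·| = √(20²+40²) = √2000 ≈ 44.721, ∠ = arctan(40/20) ≈ 63.43°
pole (s+100): 100 + j40 → |·| = √(100²+40²) = √11600 ≈ 107.7, ∠ = arctan(40/100) ≈ 21.80°
pole (s+220): 220 + j40 → |·| = √(220²+40²) = √50000 ≈ 223.61, ∠ = arctan(40/220) ≈ 10.30°
|H| = 200 · 45481 / 1.077e+06 ≈ 8.4459
Gain = 20 log₁₀(8.4459) ≈ 18.53 dB
∠H = 47.85° − 95.53° = -47.68°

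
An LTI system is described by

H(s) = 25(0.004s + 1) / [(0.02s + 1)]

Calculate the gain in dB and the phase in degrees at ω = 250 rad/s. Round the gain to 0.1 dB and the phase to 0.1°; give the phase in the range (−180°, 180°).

16.8 dB, -33.7°

At ω = 250 rad/s:
zero (1 + j250·0.004) = 1 + j1 → |·| ≈ 1.4142, ∠ ≈ 45.00°
pole (1 + j250·0.02) = 1 + j5 → |·| ≈ 5.099, ∠ ≈ 78.69°
|H| = 25 · 1.4142 / (5.099) ≈ 6.9337
Gain = 20 log₁₀(6.9337) ≈ 16.82 dB
∠H = (45.00°) − (78.69°) = -33.69°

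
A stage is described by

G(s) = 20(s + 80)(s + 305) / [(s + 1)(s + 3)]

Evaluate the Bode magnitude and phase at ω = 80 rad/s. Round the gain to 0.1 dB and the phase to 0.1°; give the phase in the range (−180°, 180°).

40.9 dB, -117.4°

At s = jω = j80:
zero (s+80): 80 + j80 → |·| = √(80²+80²) = √12800 ≈ 113.14, ∠ = arctan(80/80) ≈ 45.00°
zero (s+305): 305 + j80 → |·| = √(305²+80²) = √99425 ≈ 315.32, ∠ = arctan(80/305) ≈ 14.70°
pole (s+1): 1 + j80 → |·| = √(1²+80²) = √6401 ≈ 80.006, ∠ = arctan(80/1) ≈ 89.28°
pole (s+3): 3 + j80 → |·| = √(3²+80²) = √6409 ≈ 80.056, ∠ = arctan(80/3) ≈ 87.85°
|G| = 20 · 35675 / 6405 ≈ 111.4
Gain = 20 log₁₀(111.4) ≈ 40.94 dB
∠G = 59.70° − 177.13° = -117.43°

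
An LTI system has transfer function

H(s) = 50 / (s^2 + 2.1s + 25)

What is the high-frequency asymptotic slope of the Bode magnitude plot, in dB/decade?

-40 dB/decade

Each pole contributes −20 dB/decade at high frequency; each zero contributes +20 dB/decade.
Net: 0 zero(s) − 2 pole(s) → -40 dB/decade.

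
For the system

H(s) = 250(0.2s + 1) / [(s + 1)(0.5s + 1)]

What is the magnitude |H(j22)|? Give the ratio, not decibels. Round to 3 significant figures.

4.64

At ω = 22 rad/s:
zero (1 + j22·0.2) = 1 + j4.4 → |·| ≈ 4.5122, ∠ ≈ 77.20°
pole (1 + j22·1) = 1 + j22 → |·| ≈ 22.023, ∠ ≈ 87.40°
pole (1 + j22·0.5) = 1 + j11 → |·| ≈ 11.045, ∠ ≈ 84.81°
|H| = 250 · 4.5122 / (22.023 · 11.045) ≈ 4.6375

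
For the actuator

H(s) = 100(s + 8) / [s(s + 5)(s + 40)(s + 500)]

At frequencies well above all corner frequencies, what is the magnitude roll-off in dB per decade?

-60 dB/decade

Each pole contributes −20 dB/decade at high frequency; each zero contributes +20 dB/decade.
Net: 1 zero(s) − 4 pole(s) → -60 dB/decade.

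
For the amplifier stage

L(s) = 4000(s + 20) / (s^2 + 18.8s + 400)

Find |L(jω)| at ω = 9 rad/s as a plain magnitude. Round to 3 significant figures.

At s = jω = j9:
zero (s+20): 20 + j9 → |·| = √(20²+9²) = √481 ≈ 21.932, ∠ = arctan(9/20) ≈ 24.23°
quadratic: (j9)² + 18.8·j9 + 400 = 319 + j169.2 → |·| ≈ 361.1, ∠ ≈ 27.94°
|L| = 4000 · 21.932 / 361.1 ≈ 242.95

243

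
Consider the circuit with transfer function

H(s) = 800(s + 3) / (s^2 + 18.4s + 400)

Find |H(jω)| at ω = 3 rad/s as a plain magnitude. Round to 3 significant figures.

8.60

At s = jω = j3:
zero (s+3): 3 + j3 → |·| = √(3²+3²) = √18 ≈ 4.2426, ∠ = arctan(3/3) ≈ 45.00°
quadratic: (j3)² + 18.4·j3 + 400 = 391 + j55.2 → |·| ≈ 394.88, ∠ ≈ 8.04°
|H| = 800 · 4.2426 / 394.88 ≈ 8.5952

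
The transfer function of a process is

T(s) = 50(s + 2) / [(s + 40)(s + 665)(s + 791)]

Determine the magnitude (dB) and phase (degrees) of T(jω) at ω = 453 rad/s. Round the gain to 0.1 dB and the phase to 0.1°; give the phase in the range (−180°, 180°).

-83.4 dB, -59.3°

At s = jω = j453:
zero (s+2): 2 + j453 → |·| = √(2²+453²) = √205213 ≈ 453, ∠ = arctan(453/2) ≈ 89.75°
pole (s+40): 40 + j453 → |·| = √(40²+453²) = √206809 ≈ 454.76, ∠ = arctan(453/40) ≈ 84.95°
pole (s+665): 665 + j453 → |·| = √(665²+453²) = √647434 ≈ 804.63, ∠ = arctan(453/665) ≈ 34.26°
pole (s+791): 791 + j453 → |·| = √(791²+453²) = √830890 ≈ 911.53, ∠ = arctan(453/791) ≈ 29.80°
|T| = 50 · 453 / 3.3354e+08 ≈ 6.7908e-05
Gain = 20 log₁₀(6.7908e-05) ≈ -83.36 dB
∠T = 89.75° − 149.01° = -59.26°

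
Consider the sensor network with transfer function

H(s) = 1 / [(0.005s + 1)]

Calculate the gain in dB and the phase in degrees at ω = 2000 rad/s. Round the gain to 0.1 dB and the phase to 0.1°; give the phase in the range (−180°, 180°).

At ω = 2000 rad/s:
pole (1 + j2000·0.005) = 1 + j10 → |·| ≈ 10.05, ∠ ≈ 84.29°
|H| = 1 · 1 / (10.05) ≈ 0.099502
Gain = 20 log₁₀(0.099502) ≈ -20.04 dB
∠H = (0°) − (84.29°) = -84.29°

-20.0 dB, -84.3°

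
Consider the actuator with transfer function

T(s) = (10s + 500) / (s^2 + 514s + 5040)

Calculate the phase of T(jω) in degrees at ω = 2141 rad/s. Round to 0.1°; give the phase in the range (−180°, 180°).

-77.8°

Substitute s = j2141:
Numerator: 10(j2141) + 500 = 500 + j21410
Denominator: (j2141)^2 + 514(j2141) + 5040 = -4578841 + j1100474
|N| = √(500² + 21410²) ≈ 21416, ∠N ≈ 88.66°
|D| = √(4578841² + 1100474²) ≈ 4.7092e+06, ∠D ≈ 166.49°
∠T = 88.66° − 166.49° = -77.83°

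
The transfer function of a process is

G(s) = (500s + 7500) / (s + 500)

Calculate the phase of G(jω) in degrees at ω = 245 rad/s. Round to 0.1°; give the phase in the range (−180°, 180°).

Substitute s = j245:
Numerator: 500(j245) + 7500 = 7500 + j122500
Denominator: (j245) + 500 = 500 + j245
|N| = √(7500² + 122500²) ≈ 1.2273e+05, ∠N ≈ 86.50°
|D| = √(500² + 245²) ≈ 556.8, ∠D ≈ 26.10°
∠G = 86.50° − 26.10° = 60.40°

60.4°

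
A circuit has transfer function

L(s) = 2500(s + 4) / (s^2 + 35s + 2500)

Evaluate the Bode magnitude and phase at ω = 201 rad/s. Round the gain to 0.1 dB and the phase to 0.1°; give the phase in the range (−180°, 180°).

At s = jω = j201:
zero (s+4): 4 + j201 → |·| = √(4²+201²) = √40417 ≈ 201.04, ∠ = arctan(201/4) ≈ 88.86°
quadratic: (j201)² + 35·j201 + 2500 = -37901 + j7035 → |·| ≈ 38548, ∠ ≈ 169.48°
|L| = 2500 · 201.04 / 38548 ≈ 13.038
Gain = 20 log₁₀(13.038) ≈ 22.30 dB
∠L = 88.86° − 169.48° = -80.62°

22.3 dB, -80.6°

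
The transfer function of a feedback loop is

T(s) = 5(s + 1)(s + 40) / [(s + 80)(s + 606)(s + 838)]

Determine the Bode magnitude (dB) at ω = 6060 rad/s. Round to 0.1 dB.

At s = jω = j6060:
zero (s+1): 1 + j6060 → |·| = √(1²+6060²) = √36723601 ≈ 6060, ∠ = arctan(6060/1) ≈ 89.99°
zero (s+40): 40 + j6060 → |·| = √(40²+6060²) = √36725200 ≈ 6060.1, ∠ = arctan(6060/40) ≈ 89.62°
pole (s+80): 80 + j6060 → |·| = √(80²+6060²) = √36730000 ≈ 6060.5, ∠ = arctan(6060/80) ≈ 89.24°
pole (s+606): 606 + j6060 → |·| = √(606²+6060²) = √37090836 ≈ 6090.2, ∠ = arctan(6060/606) ≈ 84.29°
pole (s+838): 838 + j6060 → |·| = √(838²+6060²) = √37425844 ≈ 6117.7, ∠ = arctan(6060/838) ≈ 82.13°
|T| = 5 · 3.6724e+07 / 2.258e+11 ≈ 0.0008132
Gain = 20 log₁₀(0.0008132) ≈ -61.80 dB

-61.8 dB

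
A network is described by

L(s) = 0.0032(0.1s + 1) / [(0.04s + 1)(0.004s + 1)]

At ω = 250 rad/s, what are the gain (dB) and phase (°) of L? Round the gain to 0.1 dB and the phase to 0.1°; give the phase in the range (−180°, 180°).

-45.0 dB, -41.6°

At ω = 250 rad/s:
zero (1 + j250·0.1) = 1 + j25 → |·| ≈ 25.02, ∠ ≈ 87.71°
pole (1 + j250·0.04) = 1 + j10 → |·| ≈ 10.05, ∠ ≈ 84.29°
pole (1 + j250·0.004) = 1 + j1 → |·| ≈ 1.4142, ∠ ≈ 45.00°
|L| = 0.0032 · 25.02 / (10.05 · 1.4142) ≈ 0.0056333
Gain = 20 log₁₀(0.0056333) ≈ -44.98 dB
∠L = (87.71°) − (84.29° + 45.00°) = -41.58°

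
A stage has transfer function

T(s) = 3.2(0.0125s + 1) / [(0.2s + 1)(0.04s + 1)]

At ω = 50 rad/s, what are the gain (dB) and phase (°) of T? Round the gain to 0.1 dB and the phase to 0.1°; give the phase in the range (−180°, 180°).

At ω = 50 rad/s:
zero (1 + j50·0.0125) = 1 + j0.625 → |·| ≈ 1.1792, ∠ ≈ 32.01°
pole (1 + j50·0.2) = 1 + j10 → |·| ≈ 10.05, ∠ ≈ 84.29°
pole (1 + j50·0.04) = 1 + j2 → |·| ≈ 2.2361, ∠ ≈ 63.43°
|T| = 3.2 · 1.1792 / (10.05 · 2.2361) ≈ 0.16791
Gain = 20 log₁₀(0.16791) ≈ -15.50 dB
∠T = (32.01°) − (84.29° + 63.43°) = -115.71°

-15.5 dB, -115.7°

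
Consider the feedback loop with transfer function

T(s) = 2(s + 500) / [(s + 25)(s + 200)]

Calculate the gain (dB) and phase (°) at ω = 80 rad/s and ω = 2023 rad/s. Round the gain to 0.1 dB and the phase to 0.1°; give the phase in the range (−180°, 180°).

ω = 80: -25.0 dB, -85.4°; ω = 2023: -59.9 dB, -97.5°

At s = jω = j80:
zero (s+500): 500 + j80 → |·| = √(500²+80²) = √256400 ≈ 506.36, ∠ = arctan(80/500) ≈ 9.09°
pole (s+25): 25 + j80 → |·| = √(25²+80²) = √7025 ≈ 83.815, ∠ = arctan(80/25) ≈ 72.65°
pole (s+200): 200 + j80 → |·| = √(200²+80²) = √46400 ≈ 215.41, ∠ = arctan(80/200) ≈ 21.80°
|T| = 2 · 506.36 / 18055 ≈ 0.056091
Gain = 20 log₁₀(0.056091) ≈ -25.02 dB
∠T = 9.09° − 94.45° = -85.36°

At s = jω = j2023:
zero (s+500): 500 + j2023 → |·| = √(500²+2023²) = √4342529 ≈ 2083.9, ∠ = arctan(2023/500) ≈ 76.12°
pole (s+25): 25 + j2023 → |·| = √(25²+2023²) = √4093154 ≈ 2023.2, ∠ = arctan(2023/25) ≈ 89.29°
pole (s+200): 200 + j2023 → |·| = √(200²+2023²) = √4132529 ≈ 2032.9, ∠ = arctan(2023/200) ≈ 84.35°
|T| = 2 · 2083.9 / 4.113e+06 ≈ 0.0010133
Gain = 20 log₁₀(0.0010133) ≈ -59.89 dB
∠T = 76.12° − 173.64° = -97.52°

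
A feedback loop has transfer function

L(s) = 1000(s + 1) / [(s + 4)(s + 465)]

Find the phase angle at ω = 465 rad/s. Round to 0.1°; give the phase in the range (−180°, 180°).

-44.6°

At s = jω = j465:
zero (s+1): 1 + j465 → |·| = √(1²+465²) = √216226 ≈ 465, ∠ = arctan(465/1) ≈ 89.88°
pole (s+4): 4 + j465 → |·| = √(4²+465²) = √216241 ≈ 465.02, ∠ = arctan(465/4) ≈ 89.51°
pole (s+465): 465 + j465 → |·| = √(465²+465²) = √432450 ≈ 657.61, ∠ = arctan(465/465) ≈ 45.00°
∠L = 89.88° − 134.51° = -44.63°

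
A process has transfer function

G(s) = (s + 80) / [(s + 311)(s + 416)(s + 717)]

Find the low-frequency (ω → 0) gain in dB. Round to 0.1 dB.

G(0) = 1·80 / (311·416·717) ≈ 8.6242e-07
20 log₁₀(8.6242e-07) ≈ -121.29 dB

-121.3 dB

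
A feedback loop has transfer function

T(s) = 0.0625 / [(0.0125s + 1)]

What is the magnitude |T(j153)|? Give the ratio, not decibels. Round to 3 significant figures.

At ω = 153 rad/s:
pole (1 + j153·0.0125) = 1 + j1.9125 → |·| ≈ 2.1582, ∠ ≈ 62.40°
|T| = 0.0625 · 1 / (2.1582) ≈ 0.028959

0.0290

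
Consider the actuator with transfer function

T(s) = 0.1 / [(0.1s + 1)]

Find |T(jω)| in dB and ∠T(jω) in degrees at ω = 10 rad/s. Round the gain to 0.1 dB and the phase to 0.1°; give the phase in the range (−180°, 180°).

-23.0 dB, -45.0°

At ω = 10 rad/s:
pole (1 + j10·0.1) = 1 + j1 → |·| ≈ 1.4142, ∠ ≈ 45.00°
|T| = 0.1 · 1 / (1.4142) ≈ 0.070711
Gain = 20 log₁₀(0.070711) ≈ -23.01 dB
∠T = (0°) − (45.00°) = -45.00°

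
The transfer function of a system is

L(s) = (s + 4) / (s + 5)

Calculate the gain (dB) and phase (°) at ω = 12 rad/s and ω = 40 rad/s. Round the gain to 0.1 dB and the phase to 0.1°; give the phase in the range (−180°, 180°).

At s = jω = j12:
zero (s+4): 4 + j12 → |·| = √(4²+12²) = √160 ≈ 12.649, ∠ = arctan(12/4) ≈ 71.57°
pole (s+5): 5 + j12 → |·| = √(5²+12²) = √169 ≈ 13, ∠ = arctan(12/5) ≈ 67.38°
|L| = 1 · 12.649 / 13 ≈ 0.973
Gain = 20 log₁₀(0.973) ≈ -0.24 dB
∠L = 71.57° − 67.38° = 4.19°

At s = jω = j40:
zero (s+4): 4 + j40 → |·| = √(4²+40²) = √1616 ≈ 40.2, ∠ = arctan(40/4) ≈ 84.29°
pole (s+5): 5 + j40 → |·| = √(5²+40²) = √1625 ≈ 40.311, ∠ = arctan(40/5) ≈ 82.87°
|L| = 1 · 40.2 / 40.311 ≈ 0.99725
Gain = 20 log₁₀(0.99725) ≈ -0.02 dB
∠L = 84.29° − 82.87° = 1.42°

ω = 12: -0.2 dB, 4.2°; ω = 40: -0.0 dB, 1.4°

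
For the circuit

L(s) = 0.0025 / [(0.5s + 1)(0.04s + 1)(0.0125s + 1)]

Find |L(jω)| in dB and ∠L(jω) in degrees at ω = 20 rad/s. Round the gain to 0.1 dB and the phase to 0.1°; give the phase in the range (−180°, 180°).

-74.5 dB, -137.0°

At ω = 20 rad/s:
pole (1 + j20·0.5) = 1 + j10 → |·| ≈ 10.05, ∠ ≈ 84.29°
pole (1 + j20·0.04) = 1 + j0.8 → |·| ≈ 1.2806, ∠ ≈ 38.66°
pole (1 + j20·0.0125) = 1 + j0.25 → |·| ≈ 1.0308, ∠ ≈ 14.04°
|L| = 0.0025 · 1 / (10.05 · 1.2806 · 1.0308) ≈ 0.00018845
Gain = 20 log₁₀(0.00018845) ≈ -74.50 dB
∠L = (0°) − (84.29° + 38.66° + 14.04°) = -136.99°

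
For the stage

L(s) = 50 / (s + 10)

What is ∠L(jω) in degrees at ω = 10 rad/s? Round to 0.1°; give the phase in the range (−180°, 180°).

Substitute s = j10:
Numerator: 50 = 50 + j0
Denominator: (j10) + 10 = 10 + j10
|N| = √(50² + 0²) ≈ 50, ∠N ≈ 0.00°
|D| = √(10² + 10²) ≈ 14.142, ∠D ≈ 45.00°
∠L = 0.00° − 45.00° = -45.00°

-45.0°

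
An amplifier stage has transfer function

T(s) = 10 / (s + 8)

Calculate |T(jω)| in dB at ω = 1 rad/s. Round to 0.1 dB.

1.9 dB

Substitute s = j1:
Numerator: 10 = 10 + j0
Denominator: (j1) + 8 = 8 + j1
|N| = √(10² + 0²) ≈ 10, ∠N ≈ 0.00°
|D| = √(8² + 1²) ≈ 8.0623, ∠D ≈ 7.13°
|T| = 10 / 8.0623 ≈ 1.2403
Gain = 20 log₁₀(1.2403) ≈ 1.87 dB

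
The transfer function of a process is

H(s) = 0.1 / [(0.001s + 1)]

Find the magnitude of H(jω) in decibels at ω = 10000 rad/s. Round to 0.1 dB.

At ω = 10000 rad/s:
pole (1 + j10000·0.001) = 1 + j10 → |·| ≈ 10.05, ∠ ≈ 84.29°
|H| = 0.1 · 1 / (10.05) ≈ 0.0099502
Gain = 20 log₁₀(0.0099502) ≈ -40.04 dB

-40.0 dB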